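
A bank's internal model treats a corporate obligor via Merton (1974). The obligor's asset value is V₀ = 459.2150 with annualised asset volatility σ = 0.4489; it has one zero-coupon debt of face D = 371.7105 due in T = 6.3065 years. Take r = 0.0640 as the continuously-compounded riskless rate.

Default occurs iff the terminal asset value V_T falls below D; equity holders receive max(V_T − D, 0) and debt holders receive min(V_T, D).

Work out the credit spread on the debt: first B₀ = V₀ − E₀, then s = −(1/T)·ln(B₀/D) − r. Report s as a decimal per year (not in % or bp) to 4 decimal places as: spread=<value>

With assets at 459.2150 and a single debt payment of 371.7105 at 6.3065 years:
d₁ = [ln(V₀/D) + (r + σ²/2)T] / (σ√T)
   = [ln(459.2150/371.7105) + (0.0640 + 0.5·0.4489²)·6.3065] / (0.4489·√6.3065)
   = [0.211403 + 1.039031] / 1.127311 = 1.109219
d₂ = d₁ − σ√T = 1.109219 − 1.127311 = -0.018093
N(d₁) = 0.866332,  N(d₂) = 0.492782,  e^(−rT) = 0.667901
E₀ = V₀·N(d₁) − D·e^(−rT)·N(d₂)
   = 459.2150·0.866332 − 371.7105·0.667901·0.492782 = 275.491707
B₀ = V₀ − E₀ = 459.2150 − 275.491707 = 183.723293
spread = −(1/T)·ln(B₀/D) − r = −(1/6.3065)·ln(183.723293/371.7105) − 0.0640 = 0.04773940

spread=0.0477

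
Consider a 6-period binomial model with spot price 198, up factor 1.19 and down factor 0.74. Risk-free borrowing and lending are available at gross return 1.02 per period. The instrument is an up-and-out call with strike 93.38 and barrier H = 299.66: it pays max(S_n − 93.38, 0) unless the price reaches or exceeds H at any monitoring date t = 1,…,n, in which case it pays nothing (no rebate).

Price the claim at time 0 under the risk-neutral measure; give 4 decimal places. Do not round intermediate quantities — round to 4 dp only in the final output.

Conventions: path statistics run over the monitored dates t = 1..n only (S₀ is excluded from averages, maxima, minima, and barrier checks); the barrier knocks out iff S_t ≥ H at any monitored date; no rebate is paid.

No-arbitrage gives p* = (R−d)/(u−d) = 0.6222: enumerate every path, weight its payoff by its p*-probability, and discount by R^6.
Enumerate all 2^6 = 64 price paths (U = up ×1.19, D = down ×0.74); each path with k up-moves has probability p*^k·(1−p*)^(6−k).
DDDDDD: M=146.5200, payoff=0.0000, prob=0.002907
UDDDDD: M=235.6200, payoff=0.0000, prob=0.004788
DUDDDD: M=174.3588, payoff=0.0000, prob=0.004788
UUDDDD: M=280.3878, payoff=0.0000, prob=0.007886
DDUDDD: M=146.5200, payoff=0.0000, prob=0.004788
UDUDDD: M=235.6200, payoff=0.0000, prob=0.007886
DUUDDD: M=207.4870, payoff=0.0000, prob=0.007886
UUUDDD: M=333.6615, payoff=0.0000, prob=0.012988
DDDUDD: M=146.5200, payoff=0.0000, prob=0.004788
UDDUDD: M=235.6200, payoff=0.0000, prob=0.007886
DUDUDD: M=174.3588, payoff=0.0000, prob=0.007886
UUDUDD: M=280.3878, payoff=41.8276, prob=0.012988
DDUUDD: M=153.5404, payoff=0.0000, prob=0.007886
UDUUDD: M=246.9095, payoff=41.8276, prob=0.012988
DUUUDD: M=246.9095, payoff=41.8276, prob=0.012988
UUUUDD: M=397.0572, payoff=0.0000, prob=0.021392
DDDDUD: M=146.5200, payoff=0.0000, prob=0.004788
UDDDUD: M=235.6200, payoff=0.0000, prob=0.007886
DUDDUD: M=174.3588, payoff=0.0000, prob=0.007886
UUDDUD: M=280.3878, payoff=41.8276, prob=0.012988
DDUDUD: M=146.5200, payoff=0.0000, prob=0.007886
UDUDUD: M=235.6200, payoff=41.8276, prob=0.012988
DUUDUD: M=207.4870, payoff=41.8276, prob=0.012988
UUUDUD: M=333.6615, payoff=0.0000, prob=0.021392
DDDUUD: M=146.5200, payoff=0.0000, prob=0.007886
UDDUUD: M=235.6200, payoff=41.8276, prob=0.012988
DUDUUD: M=182.7130, payoff=41.8276, prob=0.012988
UUDUUD: M=293.8223, payoff=124.0485, prob=0.021392
DDUUUD: M=182.7130, payoff=41.8276, prob=0.012988
UDUUUD: M=293.8223, payoff=124.0485, prob=0.021392
DUUUUD: M=293.8223, payoff=124.0485, prob=0.021392
UUUUUD: M=472.4980, payoff=0.0000, prob=0.035234
DDDDDU: M=146.5200, payoff=0.0000, prob=0.004788
UDDDDU: M=235.6200, payoff=0.0000, prob=0.007886
DUDDDU: M=174.3588, payoff=0.0000, prob=0.007886
UUDDDU: M=280.3878, payoff=41.8276, prob=0.012988
DDUDDU: M=146.5200, payoff=0.0000, prob=0.007886
UDUDDU: M=235.6200, payoff=41.8276, prob=0.012988
DUUDDU: M=207.4870, payoff=41.8276, prob=0.012988
UUUDDU: M=333.6615, payoff=0.0000, prob=0.021392
DDDUDU: M=146.5200, payoff=0.0000, prob=0.007886
UDDUDU: M=235.6200, payoff=41.8276, prob=0.012988
DUDUDU: M=174.3588, payoff=41.8276, prob=0.012988
UUDUDU: M=280.3878, payoff=124.0485, prob=0.021392
DDUUDU: M=153.5404, payoff=41.8276, prob=0.012988
UDUUDU: M=246.9095, payoff=124.0485, prob=0.021392
DUUUDU: M=246.9095, payoff=124.0485, prob=0.021392
UUUUDU: M=397.0572, payoff=0.0000, prob=0.035234
DDDDUU: M=146.5200, payoff=0.0000, prob=0.007886
UDDDUU: M=235.6200, payoff=41.8276, prob=0.012988
DUDDUU: M=174.3588, payoff=41.8276, prob=0.012988
UUDDUU: M=280.3878, payoff=124.0485, prob=0.021392
DDUDUU: M=146.5200, payoff=41.8276, prob=0.012988
UDUDUU: M=235.6200, payoff=124.0485, prob=0.021392
DUUDUU: M=217.4285, payoff=124.0485, prob=0.021392
UUUDUU: M=349.6485, payoff=0.0000, prob=0.035234
DDDUUU: M=146.5200, payoff=41.8276, prob=0.012988
UDDUUU: M=235.6200, payoff=124.0485, prob=0.021392
DUDUUU: M=217.4285, payoff=124.0485, prob=0.021392
UUDUUU: M=349.6485, payoff=0.0000, prob=0.035234
DDUUUU: M=217.4285, payoff=124.0485, prob=0.021392
UDUUUU: M=349.6485, payoff=0.0000, prob=0.035234
DUUUUU: M=349.6485, payoff=0.0000, prob=0.035234
UUUUUU: M=562.2726, payoff=0.0000, prob=0.058033
Price = Σ prob·payoff / R^6 = 42.165977 / 1.126162 = 37.4422

price = 37.4422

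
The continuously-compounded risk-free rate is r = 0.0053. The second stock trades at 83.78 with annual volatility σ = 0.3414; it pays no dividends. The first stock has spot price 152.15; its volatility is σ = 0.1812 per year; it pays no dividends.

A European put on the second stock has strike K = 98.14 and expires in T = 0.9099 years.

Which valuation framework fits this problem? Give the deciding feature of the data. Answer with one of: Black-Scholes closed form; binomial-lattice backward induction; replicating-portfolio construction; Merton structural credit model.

framework: Black-Scholes closed form

Key observation: a European claim on the second stock (strike 98.14) — a lognormal (GBM) underlying with constant rate and volatility — has an exact closed-form value; no lattice or capital structure is involved.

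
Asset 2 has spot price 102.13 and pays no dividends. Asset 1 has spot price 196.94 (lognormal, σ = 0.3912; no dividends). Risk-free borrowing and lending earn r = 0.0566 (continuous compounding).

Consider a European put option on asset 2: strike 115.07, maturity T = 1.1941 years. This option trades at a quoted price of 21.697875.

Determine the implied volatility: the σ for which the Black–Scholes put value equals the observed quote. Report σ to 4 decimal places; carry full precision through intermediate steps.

sigma = 0.4164

At σ = 0.4164 the Black–Scholes value reproduces the quote:
σ√T = 0.4164·√1.1941 = 0.455021
d₁ = (ln(S/K) + (r+σ²/2)T) / (σ√T) = (ln(102.13/115.07) + (0.0566+0.4164²/2)·1.1941) / 0.455021 = (-0.119294 + 0.171108) / 0.455021 = 0.113871
d₂ = d₁ − σ√T = 0.113871 − 0.455021 = -0.341149
e^{−rT} = 0.934647
N(−d₁) = 0.454670,  N(−d₂) = 0.633504
V = K·e^{−rT}·N(−d₂) − S·N(−d₁) = 68.133310 − 46.435436 = 21.697875 (matching the quote); vega is positive throughout, so no other σ reproduces this price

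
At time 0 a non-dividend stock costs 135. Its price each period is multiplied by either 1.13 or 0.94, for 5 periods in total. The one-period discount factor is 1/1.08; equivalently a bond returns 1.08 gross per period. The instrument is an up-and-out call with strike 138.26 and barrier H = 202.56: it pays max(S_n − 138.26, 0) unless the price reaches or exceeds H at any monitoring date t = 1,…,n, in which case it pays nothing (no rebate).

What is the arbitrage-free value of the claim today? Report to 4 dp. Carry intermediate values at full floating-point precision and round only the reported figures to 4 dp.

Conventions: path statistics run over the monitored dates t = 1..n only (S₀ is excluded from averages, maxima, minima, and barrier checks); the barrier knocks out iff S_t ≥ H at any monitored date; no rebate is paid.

Set p* = 0.7368 (from d < R < u); the path-dependent value is the discounted p*-expectation over all price paths.
Enumerate all 2^5 = 32 price paths (U = up ×1.13, D = down ×0.94); each path with k up-moves has probability p*^k·(1−p*)^(5−k).
DDDDD: M=126.9000, payoff=0.0000, prob=0.001262
UDDDD: M=152.5500, payoff=0.0000, prob=0.003534
DUDDD: M=143.3970, payoff=0.0000, prob=0.003534
UUDDD: M=172.3815, payoff=4.9173, prob=0.009895
DDUDD: M=134.7932, payoff=0.0000, prob=0.003534
UDUDD: M=162.0386, payoff=4.9173, prob=0.009895
DUUDD: M=162.0386, payoff=4.9173, prob=0.009895
UUUDD: M=194.7911, payoff=33.8574, prob=0.027705
DDDUD: M=126.9000, payoff=0.0000, prob=0.003534
UDDUD: M=152.5500, payoff=4.9173, prob=0.009895
DUDUD: M=152.3163, payoff=4.9173, prob=0.009895
UUDUD: M=183.1036, payoff=33.8574, prob=0.027705
DDUUD: M=152.3163, payoff=4.9173, prob=0.009895
UDUUD: M=183.1036, payoff=33.8574, prob=0.027705
DUUUD: M=183.1036, payoff=33.8574, prob=0.027705
UUUUD: M=220.1139, payoff=0.0000, prob=0.077574
DDDDU: M=126.9000, payoff=0.0000, prob=0.003534
UDDDU: M=152.5500, payoff=4.9173, prob=0.009895
DUDDU: M=143.3970, payoff=4.9173, prob=0.009895
UUDDU: M=172.3815, payoff=33.8574, prob=0.027705
DDUDU: M=143.1773, payoff=4.9173, prob=0.009895
UDUDU: M=172.1174, payoff=33.8574, prob=0.027705
DUUDU: M=172.1174, payoff=33.8574, prob=0.027705
UUUDU: M=206.9071, payoff=0.0000, prob=0.077574
DDDUU: M=143.1773, payoff=4.9173, prob=0.009895
UDDUU: M=172.1174, payoff=33.8574, prob=0.027705
DUDUU: M=172.1174, payoff=33.8574, prob=0.027705
UUDUU: M=206.9071, payoff=0.0000, prob=0.077574
DDUUU: M=172.1174, payoff=33.8574, prob=0.027705
UDUUU: M=206.9071, payoff=0.0000, prob=0.077574
DUUUU: M=206.9071, payoff=0.0000, prob=0.077574
UUUUU: M=248.7287, payoff=0.0000, prob=0.217206
Price = Σ prob·payoff / R^5 = 9.866700 / 1.469328 = 6.7151

price = 6.7151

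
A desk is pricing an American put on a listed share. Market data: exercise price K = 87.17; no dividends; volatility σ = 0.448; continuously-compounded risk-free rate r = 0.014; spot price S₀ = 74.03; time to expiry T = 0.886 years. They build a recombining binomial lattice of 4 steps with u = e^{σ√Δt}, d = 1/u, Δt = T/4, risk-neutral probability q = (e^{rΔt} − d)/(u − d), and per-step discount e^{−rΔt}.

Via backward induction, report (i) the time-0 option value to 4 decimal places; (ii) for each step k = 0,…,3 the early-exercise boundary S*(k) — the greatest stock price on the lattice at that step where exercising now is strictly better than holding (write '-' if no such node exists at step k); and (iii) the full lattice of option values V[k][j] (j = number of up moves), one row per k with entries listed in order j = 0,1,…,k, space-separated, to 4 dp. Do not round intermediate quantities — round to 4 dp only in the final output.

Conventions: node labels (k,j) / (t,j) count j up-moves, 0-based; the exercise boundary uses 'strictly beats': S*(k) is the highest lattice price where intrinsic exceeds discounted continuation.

price = 21.0895
boundary = - - 48.5590 59.9568
tree:
21.0895
29.1598 11.5589
38.6110 18.0289 3.8817
47.8421 27.2132 7.1418 0.0000
55.3184 38.6110 13.1400 0.0000 0.0000

Δt=0.22150, u=1.23472, d=0.80990, q=0.45479, disc=e^(-rΔt)=0.99690
k=4 terminal: V=max(K-S,0) → 55.3184 38.6110 13.1400 0.0000 0.0000
k=3: j=0 S=39.3279 intr=47.8421 cont=47.5722 V=47.8421[EX]; j=1 S=59.9568 intr=27.2132 cont=26.9433 V=27.2132[EX]; j=2 S=91.4065 intr=0.0000 cont=7.1418 V=7.1418[hold]; j=3 S=139.3526 intr=0.0000 cont=0.0000 V=0.0000[hold]  S*(3)=59.9568
k=2: j=0 S=48.5590 intr=38.6110 cont=38.3411 V=38.6110[EX]; j=1 S=74.0300 intr=13.1400 cont=18.0289 V=18.0289[hold]; j=2 S=112.8616 intr=0.0000 cont=3.8817 V=3.8817[hold]  S*(2)=48.5590
k=1: j=0 S=59.9568 intr=27.2132 cont=29.1598 V=29.1598[hold]; j=1 S=91.4065 intr=0.0000 cont=11.5589 V=11.5589[hold]  S*(1)=-
k=0: j=0 S=74.0300 intr=13.1400 cont=21.0895 V=21.0895[hold]  S*(0)=-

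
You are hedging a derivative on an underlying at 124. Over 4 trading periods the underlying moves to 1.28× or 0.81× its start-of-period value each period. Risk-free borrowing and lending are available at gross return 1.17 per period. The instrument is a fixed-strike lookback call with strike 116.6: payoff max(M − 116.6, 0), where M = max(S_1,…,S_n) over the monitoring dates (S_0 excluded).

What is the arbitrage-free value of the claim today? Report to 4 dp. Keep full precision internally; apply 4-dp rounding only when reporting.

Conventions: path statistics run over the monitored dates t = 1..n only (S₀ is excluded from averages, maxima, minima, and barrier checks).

Risk-neutral up-probability p* = (R−d)/(u−d) = (1.17−0.81)/(1.28−0.81) = 0.7660; the claim prices as the p*-weighted sum of path payoffs discounted by R^4.
Enumerate all 2^4 = 16 price paths (U = up ×1.28, D = down ×0.81); each path with k up-moves has probability p*^k·(1−p*)^(4−k).
DDDD: M=100.4400, payoff=0.0000, prob=0.003000
UDDD: M=158.7200, payoff=42.1200, prob=0.009819
DUDD: M=128.5632, payoff=11.9632, prob=0.009819
UUDD: M=203.1616, payoff=86.5616, prob=0.032137
DDUD: M=104.1362, payoff=0.0000, prob=0.009819
UDUD: M=164.5609, payoff=47.9609, prob=0.032137
DUUD: M=164.5609, payoff=47.9609, prob=0.032137
UUUD: M=260.0468, payoff=143.4468, prob=0.105174
DDDU: M=100.4400, payoff=0.0000, prob=0.009819
UDDU: M=158.7200, payoff=42.1200, prob=0.032137
DUDU: M=133.2943, payoff=16.6943, prob=0.032137
UUDU: M=210.6379, payoff=94.0379, prob=0.105174
DDUU: M=133.2943, payoff=16.6943, prob=0.032137
UDUU: M=210.6379, payoff=94.0379, prob=0.105174
DUUU: M=210.6379, payoff=94.0379, prob=0.105174
UUUU: M=332.8600, payoff=216.2600, prob=0.344206
Price = Σ prob·payoff / R^4 = 128.017996 / 1.873887 = 68.3168

price = 68.3168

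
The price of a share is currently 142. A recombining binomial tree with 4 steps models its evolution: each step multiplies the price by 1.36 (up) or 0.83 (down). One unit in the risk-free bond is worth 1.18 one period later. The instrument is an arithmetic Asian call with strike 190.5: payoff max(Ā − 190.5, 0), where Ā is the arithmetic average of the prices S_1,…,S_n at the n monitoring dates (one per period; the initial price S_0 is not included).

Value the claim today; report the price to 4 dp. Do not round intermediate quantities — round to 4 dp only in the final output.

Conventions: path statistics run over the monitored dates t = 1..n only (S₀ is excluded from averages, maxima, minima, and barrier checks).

price = 22.4934

Under the martingale measure an up-move has probability p* = 0.6604; value the claim as the probability-weighted average of per-path payoffs, discounted 4 periods at R = 1.18.
Enumerate all 2^4 = 16 price paths (U = up ×1.36, D = down ×0.83); each path with k up-moves has probability p*^k·(1−p*)^(4−k).
DDDD: Ā=91.0671, payoff=0.0000, prob=0.013304
UDDD: Ā=149.2184, payoff=0.0000, prob=0.025869
DUDD: Ā=130.4034, payoff=0.0000, prob=0.025869
UUDD: Ā=213.6730, payoff=23.1730, prob=0.050301
DDUD: Ā=114.7869, payoff=0.0000, prob=0.025869
UDUD: Ā=188.0846, payoff=0.0000, prob=0.050301
DUUD: Ā=169.2696, payoff=0.0000, prob=0.050301
UUUD: Ā=277.3574, payoff=86.8574, prob=0.097808
DDDU: Ā=101.8253, payoff=0.0000, prob=0.025869
UDDU: Ā=166.8462, payoff=0.0000, prob=0.050301
DUDU: Ā=148.0312, payoff=0.0000, prob=0.050301
UUDU: Ā=242.5572, payoff=52.0572, prob=0.097808
DDUU: Ā=132.4148, payoff=0.0000, prob=0.050301
UDUU: Ā=216.9688, payoff=26.4688, prob=0.097808
DUUU: Ā=198.1538, payoff=7.6538, prob=0.097808
UUUU: Ā=324.6857, payoff=134.1857, prob=0.190182
Price = Σ prob·payoff / R^4 = 43.609658 / 1.938778 = 22.4934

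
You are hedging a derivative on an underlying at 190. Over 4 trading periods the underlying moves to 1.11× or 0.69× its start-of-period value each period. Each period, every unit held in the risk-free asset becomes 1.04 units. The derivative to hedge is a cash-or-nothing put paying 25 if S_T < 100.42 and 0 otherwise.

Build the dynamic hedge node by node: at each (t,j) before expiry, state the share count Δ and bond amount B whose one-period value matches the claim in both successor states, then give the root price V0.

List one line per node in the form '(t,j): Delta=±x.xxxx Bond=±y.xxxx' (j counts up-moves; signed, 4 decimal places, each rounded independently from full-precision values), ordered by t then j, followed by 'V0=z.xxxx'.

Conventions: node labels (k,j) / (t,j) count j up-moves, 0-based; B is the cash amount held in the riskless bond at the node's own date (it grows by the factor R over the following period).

(0,0): Delta=-0.0193 Bond=4.0210
(1,0): Delta=-0.1166 Bond=16.9333
(1,1): Delta=-0.0072 Bond=1.6316
(2,0): Delta=-0.5273 Bond=54.7579
(2,1): Delta=-0.0656 Bond=10.1811
(2,2): Delta=0.0000 Bond=0.0000
(3,0): Delta=0.0000 Bond=24.0385
(3,1): Delta=-0.5928 Bond=63.5302
(3,2): Delta=0.0000 Bond=0.0000
(3,3): Delta=0.0000 Bond=0.0000
V0=0.3463

No-arbitrage ⇒ martingale measure with p* = (R−d)/(u−d) = 0.8333.
Terminal payoffs: V(4,0)=25.0000, V(4,1)=25.0000, V(4,2)=0.0000, V(4,3)=0.0000, V(4,4)=0.0000
  t=3,j=0: stock 62.4167 → up 69.2825 (V=25.0000), down 43.0675 (V=25.0000). Price 24.0385; hedge Δ=0.0000, bond B=24.0385.
  t=3,j=1: stock 100.4095 → up 111.4545 (V=0.0000), down 69.2825 (V=25.0000). Price 4.0064; hedge Δ=-0.5928, bond B=63.5302.
  t=3,j=2: stock 161.5283 → up 179.2964 (V=0.0000), down 111.4545 (V=0.0000). Price 0.0000; hedge Δ=0.0000, bond B=0.0000.
  t=3,j=3: stock 259.8499 → up 288.4334 (V=0.0000), down 179.2964 (V=0.0000). Price 0.0000; hedge Δ=0.0000, bond B=0.0000.
  t=2,j=0: stock 90.4590 → up 100.4095 (V=4.0064), down 62.4167 (V=24.0385). Price 7.0626; hedge Δ=-0.5273, bond B=54.7579.
  t=2,j=1: stock 145.5210 → up 161.5283 (V=0.0000), down 100.4095 (V=4.0064). Price 0.6421; hedge Δ=-0.0656, bond B=10.1811.
  t=2,j=2: stock 234.0990 → up 259.8499 (V=0.0000), down 161.5283 (V=0.0000). Price 0.0000; hedge Δ=0.0000, bond B=0.0000.
  t=1,j=0: stock 131.1000 → up 145.5210 (V=0.6421), down 90.4590 (V=7.0626). Price 1.6463; hedge Δ=-0.1166, bond B=16.9333.
  t=1,j=1: stock 210.9000 → up 234.0990 (V=0.0000), down 145.5210 (V=0.6421). Price 0.1029; hedge Δ=-0.0072, bond B=1.6316.
  t=0,j=0: stock 190.0000 → up 210.9000 (V=0.1029), down 131.1000 (V=1.6463). Price 0.3463; hedge Δ=-0.0193, bond B=4.0210.
Sanity check at the root: Δ(0,0)·S0 + B(0,0) reproduces V0 = 0.3463.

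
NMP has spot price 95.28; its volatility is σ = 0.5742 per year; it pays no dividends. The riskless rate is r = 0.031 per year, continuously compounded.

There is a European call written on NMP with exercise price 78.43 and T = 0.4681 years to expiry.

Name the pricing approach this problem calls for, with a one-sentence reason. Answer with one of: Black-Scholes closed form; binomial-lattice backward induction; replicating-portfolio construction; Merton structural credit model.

framework: Black-Scholes closed form

Key observation: the instrument is a plain European call (strike 78.43) on a lognormal asset; the exact continuous-time formula applies directly.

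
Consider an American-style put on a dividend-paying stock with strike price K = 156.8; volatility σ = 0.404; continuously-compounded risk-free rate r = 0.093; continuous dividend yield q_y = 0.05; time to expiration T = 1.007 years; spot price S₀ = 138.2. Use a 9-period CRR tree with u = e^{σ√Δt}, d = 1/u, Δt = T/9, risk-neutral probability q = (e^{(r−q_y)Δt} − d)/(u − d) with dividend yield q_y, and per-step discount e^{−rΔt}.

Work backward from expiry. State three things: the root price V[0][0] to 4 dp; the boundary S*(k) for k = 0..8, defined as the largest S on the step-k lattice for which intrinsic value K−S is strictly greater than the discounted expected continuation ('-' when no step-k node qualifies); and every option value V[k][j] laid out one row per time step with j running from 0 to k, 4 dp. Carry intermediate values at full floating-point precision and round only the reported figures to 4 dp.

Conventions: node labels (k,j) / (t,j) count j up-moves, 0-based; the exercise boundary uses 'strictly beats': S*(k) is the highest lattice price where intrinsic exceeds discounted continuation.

Δt=0.11189  u=1.14469  d=0.87360  q=0.48406  discount=0.98965
step 9 (expiry): payoffs max(K−S,0) = 115.8453 103.1360 86.4828 64.6617 36.0690 0.0000 0.0000 0.0000 0.0000 0.0000
step 8: (k=8,j=0): S=46.8806, K−S=109.9194, hold=108.5578 ⇒ V=109.9194 exercise | (k=8,j=1): S=61.4288, K−S=95.3712, hold=94.0907 ⇒ V=95.3712 exercise | (k=8,j=2): S=80.4916, K−S=76.3084, hold=75.1343 ⇒ V=76.3084 exercise | (k=8,j=3): S=105.4701, K−S=51.3299, hold=50.2951 ⇒ V=51.3299 exercise | (k=8,j=4): S=138.2000, K−S=18.6000, hold=18.4169 ⇒ V=18.6000 exercise | (k=8,j=5): S=181.0868, K−S=0.0000, hold=0.0000 ⇒ V=0.0000 continue | (k=8,j=6): S=237.2823, K−S=0.0000, hold=0.0000 ⇒ V=0.0000 continue | (k=8,j=7): S=310.9167, K−S=0.0000, hold=0.0000 ⇒ V=0.0000 continue | (k=8,j=8): S=407.4016, K−S=0.0000, hold=0.0000 ⇒ V=0.0000 continue  boundary S*=138.2000
step 7: (k=7,j=0): S=53.6640, K−S=103.1360, hold=101.8123 ⇒ V=103.1360 exercise | (k=7,j=1): S=70.3172, K−S=86.4828, hold=85.2520 ⇒ V=86.4828 exercise | (k=7,j=2): S=92.1383, K−S=64.6617, hold=63.5526 ⇒ V=64.6617 exercise | (k=7,j=3): S=120.7310, K−S=36.0690, hold=35.1194 ⇒ V=36.0690 exercise | (k=7,j=4): S=158.1967, K−S=0.0000, hold=9.4972 ⇒ V=9.4972 continue | (k=7,j=5): S=207.2889, K−S=0.0000, hold=0.0000 ⇒ V=0.0000 continue | (k=7,j=6): S=271.6156, K−S=0.0000, hold=0.0000 ⇒ V=0.0000 continue | (k=7,j=7): S=355.9044, K−S=0.0000, hold=0.0000 ⇒ V=0.0000 continue  boundary S*=120.7310
step 6: (k=6,j=0): S=61.4288, K−S=95.3712, hold=94.0907 ⇒ V=95.3712 exercise | (k=6,j=1): S=80.4916, K−S=76.3084, hold=75.1343 ⇒ V=76.3084 exercise | (k=6,j=2): S=105.4701, K−S=51.3299, hold=50.2951 ⇒ V=51.3299 exercise | (k=6,j=3): S=138.2000, K−S=18.6000, hold=22.9665 ⇒ V=22.9665 continue | (k=6,j=4): S=181.0868, K−S=0.0000, hold=4.8493 ⇒ V=4.8493 continue | (k=6,j=5): S=237.2823, K−S=0.0000, hold=0.0000 ⇒ V=0.0000 continue | (k=6,j=6): S=310.9167, K−S=0.0000, hold=0.0000 ⇒ V=0.0000 continue  boundary S*=105.4701
step 5: (k=5,j=0): S=70.3172, K−S=86.4828, hold=85.2520 ⇒ V=86.4828 exercise | (k=5,j=1): S=92.1383, K−S=64.6617, hold=63.5526 ⇒ V=64.6617 exercise | (k=5,j=2): S=120.7310, K−S=36.0690, hold=37.2112 ⇒ V=37.2112 continue | (k=5,j=3): S=158.1967, K−S=0.0000, hold=14.0498 ⇒ V=14.0498 continue | (k=5,j=4): S=207.2889, K−S=0.0000, hold=2.4761 ⇒ V=2.4761 continue | (k=5,j=5): S=271.6156, K−S=0.0000, hold=0.0000 ⇒ V=0.0000 continue  boundary S*=92.1383
step 4: (k=4,j=0): S=80.4916, K−S=76.3084, hold=75.1343 ⇒ V=76.3084 exercise | (k=4,j=1): S=105.4701, K−S=51.3299, hold=50.8423 ⇒ V=51.3299 exercise | (k=4,j=2): S=138.2000, K−S=18.6000, hold=25.7306 ⇒ V=25.7306 continue | (k=4,j=3): S=181.0868, K−S=0.0000, hold=8.3600 ⇒ V=8.3600 continue | (k=4,j=4): S=237.2823, K−S=0.0000, hold=1.2643 ⇒ V=1.2643 continue  boundary S*=105.4701
step 3: (k=3,j=0): S=92.1383, K−S=64.6617, hold=63.5526 ⇒ V=64.6617 exercise | (k=3,j=1): S=120.7310, K−S=36.0690, hold=38.5353 ⇒ V=38.5353 continue | (k=3,j=2): S=158.1967, K−S=0.0000, hold=17.1429 ⇒ V=17.1429 continue | (k=3,j=3): S=207.2889, K−S=0.0000, hold=4.8743 ⇒ V=4.8743 continue  boundary S*=92.1383
step 2: (k=2,j=0): S=105.4701, K−S=51.3299, hold=51.4766 ⇒ V=51.4766 continue | (k=2,j=1): S=138.2000, K−S=18.6000, hold=27.8885 ⇒ V=27.8885 continue | (k=2,j=2): S=181.0868, K−S=0.0000, hold=11.0882 ⇒ V=11.0882 continue  boundary S*=-
step 1: (k=1,j=0): S=120.7310, K−S=36.0690, hold=39.6439 ⇒ V=39.6439 continue | (k=1,j=1): S=158.1967, K−S=0.0000, hold=19.5517 ⇒ V=19.5517 continue  boundary S*=-
step 0: (k=0,j=0): S=138.2000, K−S=18.6000, hold=29.6084 ⇒ V=29.6084 continue  boundary S*=-

price = 29.6084
boundary = - - - 92.1383 105.4701 92.1383 105.4701 120.7310 138.2000
tree:
29.6084
39.6439 19.5517
51.4766 27.8885 11.0882
64.6617 38.5353 17.1429 4.8743
76.3084 51.3299 25.7306 8.3600 1.2643
86.4828 64.6617 37.2112 14.0498 2.4761 0.0000
95.3712 76.3084 51.3299 22.9665 4.8493 0.0000 0.0000
103.1360 86.4828 64.6617 36.0690 9.4972 0.0000 0.0000 0.0000
109.9194 95.3712 76.3084 51.3299 18.6000 0.0000 0.0000 0.0000 0.0000
115.8453 103.1360 86.4828 64.6617 36.0690 0.0000 0.0000 0.0000 0.0000 0.0000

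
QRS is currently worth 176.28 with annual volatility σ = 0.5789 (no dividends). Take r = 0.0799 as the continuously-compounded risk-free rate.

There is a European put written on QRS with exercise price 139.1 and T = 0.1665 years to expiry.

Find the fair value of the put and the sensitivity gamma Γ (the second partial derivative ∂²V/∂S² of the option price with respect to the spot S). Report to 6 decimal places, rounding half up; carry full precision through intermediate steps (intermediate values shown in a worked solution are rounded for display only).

σ√T = 0.5789·√0.1665 = 0.236217
d₁ = (ln(S/K) + (r+σ²/2)T) / (σ√T) = (ln(176.28/139.1) + (0.0799+0.5789²/2)·0.1665) / 0.236217 = (0.236881 + 0.041203) / 0.236217 = 1.177237
d₂ = d₁ − σ√T = 1.177237 − 0.236217 = 0.941020
e^{−rT} = 0.986785
N(−d₁) = 0.119550,  N(−d₂) = 0.173347
Put price V = K·e^{−rT}·N(−d₂) − S·N(−d₁) = 23.793950 − 21.074358 = 2.719591
φ(d₁) = (1/√(2π))·e^{−d₁²/2} = 0.199512
Γ = φ(d₁) / (S·σ·√T) = 0.004791

price = 2.719591
Γ = 0.004791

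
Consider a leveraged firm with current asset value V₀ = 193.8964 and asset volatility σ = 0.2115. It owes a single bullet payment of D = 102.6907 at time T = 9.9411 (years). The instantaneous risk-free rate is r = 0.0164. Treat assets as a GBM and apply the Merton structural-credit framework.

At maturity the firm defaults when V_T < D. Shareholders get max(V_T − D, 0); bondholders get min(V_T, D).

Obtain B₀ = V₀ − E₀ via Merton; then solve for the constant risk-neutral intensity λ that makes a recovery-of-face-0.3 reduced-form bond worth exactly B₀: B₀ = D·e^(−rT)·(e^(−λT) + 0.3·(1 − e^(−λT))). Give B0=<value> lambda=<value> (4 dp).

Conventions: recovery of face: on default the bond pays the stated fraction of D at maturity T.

B0=82.5319 lambda=0.0081

With assets at 193.8964 and a single debt payment of 102.6907 at 9.9411 years:
d₁ = [ln(V₀/D) + (r + σ²/2)T] / (σ√T)
   = [ln(193.8964/102.6907) + (0.0164 + 0.5·0.2115²)·9.9411] / (0.2115·√9.9411)
   = [0.635602 + 0.385378] / 0.666849 = 1.531051
d₂ = d₁ − σ√T = 1.531051 − 0.666849 = 0.864202
N(d₁) = 0.937122,  N(d₂) = 0.806262,  e^(−rT) = 0.849562
E₀ = V₀·N(d₁) − D·e^(−rT)·N(d₂)
   = 193.8964·0.937122 − 102.6907·0.849562·0.806262 = 111.364524
B₀ = V₀ − E₀ = 193.8964 − 111.364524 = 82.531876
e^(−λT) = (B₀·e^(rT)/D − 0.3)/(1 − 0.3) = (82.5319·1.177077/102.6907 − 0.3)/0.7 = 0.92287076
λ = −ln(0.92287076)/9.9411 = 0.008074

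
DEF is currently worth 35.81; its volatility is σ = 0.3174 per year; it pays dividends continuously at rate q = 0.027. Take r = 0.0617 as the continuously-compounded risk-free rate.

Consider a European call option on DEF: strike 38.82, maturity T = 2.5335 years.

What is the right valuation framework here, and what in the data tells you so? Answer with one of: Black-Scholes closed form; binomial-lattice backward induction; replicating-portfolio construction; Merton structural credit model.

framework: Black-Scholes closed form

Key observation: a European-exercise option on DEF struck at 38.82 — a GBM underlying with constant parameters — admits an analytic price: the data contain no early exercise, no discrete tree, no debt structure.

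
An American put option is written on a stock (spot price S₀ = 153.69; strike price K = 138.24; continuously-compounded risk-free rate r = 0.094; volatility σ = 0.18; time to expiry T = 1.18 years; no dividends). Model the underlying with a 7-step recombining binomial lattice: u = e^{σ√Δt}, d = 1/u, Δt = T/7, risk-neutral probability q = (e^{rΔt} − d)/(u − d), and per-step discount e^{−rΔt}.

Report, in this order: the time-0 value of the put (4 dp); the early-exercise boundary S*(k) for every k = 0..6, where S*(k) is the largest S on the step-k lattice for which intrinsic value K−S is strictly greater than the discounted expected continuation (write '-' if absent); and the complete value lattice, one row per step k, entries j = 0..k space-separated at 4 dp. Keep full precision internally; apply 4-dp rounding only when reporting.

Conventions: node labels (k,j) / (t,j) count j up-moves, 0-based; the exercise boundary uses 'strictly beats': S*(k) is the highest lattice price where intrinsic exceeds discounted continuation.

params: Δt=0.16857 u=1.07670 d=0.92876 q=0.58949 e^(-rΔt)=0.98428
t_7 payoffs: 46.6233 32.0298 15.1116 0.0000 0.0000 0.0000 0.0000 0.0000
t_6: node(6,0) S=98.6440 payoff=39.5960 vs cont=37.4228 → 39.5960 [stop]  node(6,1) S=114.3569 payoff=23.8831 vs cont=21.7099 → 23.8831 [stop]  node(6,2) S=132.5726 payoff=5.6674 vs cont=6.1059 → 6.1059 [wait]  node(6,3) S=153.6900 payoff=0.0000 vs cont=0.0000 → 0.0000 [wait]  node(6,4) S=178.1711 payoff=0.0000 vs cont=0.0000 → 0.0000 [wait]  node(6,5) S=206.5518 payoff=0.0000 vs cont=0.0000 → 0.0000 [wait]  node(6,6) S=239.4532 payoff=0.0000 vs cont=0.0000 → 0.0000 [wait]  ⇒ S*(6)=114.3569
t_5: node(5,0) S=106.2102 payoff=32.0298 vs cont=29.8565 → 32.0298 [stop]  node(5,1) S=123.1284 payoff=15.1116 vs cont=13.1929 → 15.1116 [stop]  node(5,2) S=142.7413 payoff=0.0000 vs cont=2.4671 → 2.4671 [wait]  node(5,3) S=165.4785 payoff=0.0000 vs cont=0.0000 → 0.0000 [wait]  node(5,4) S=191.8373 payoff=0.0000 vs cont=0.0000 → 0.0000 [wait]  node(5,5) S=222.3949 payoff=0.0000 vs cont=0.0000 → 0.0000 [wait]  ⇒ S*(5)=123.1284
t_4: node(4,0) S=114.3569 payoff=23.8831 vs cont=21.7099 → 23.8831 [stop]  node(4,1) S=132.5726 payoff=5.6674 vs cont=7.5374 → 7.5374 [wait]  node(4,2) S=153.6900 payoff=0.0000 vs cont=0.9968 → 0.9968 [wait]  node(4,3) S=178.1711 payoff=0.0000 vs cont=0.0000 → 0.0000 [wait]  node(4,4) S=206.5518 payoff=0.0000 vs cont=0.0000 → 0.0000 [wait]  ⇒ S*(4)=114.3569
t_3: node(3,0) S=123.1284 payoff=15.1116 vs cont=14.0234 → 15.1116 [stop]  node(3,1) S=142.7413 payoff=0.0000 vs cont=3.6239 → 3.6239 [wait]  node(3,2) S=165.4785 payoff=0.0000 vs cont=0.4028 → 0.4028 [wait]  node(3,3) S=191.8373 payoff=0.0000 vs cont=0.0000 → 0.0000 [wait]  ⇒ S*(3)=123.1284
t_2: node(2,0) S=132.5726 payoff=5.6674 vs cont=8.2086 → 8.2086 [wait]  node(2,1) S=153.6900 payoff=0.0000 vs cont=1.6979 → 1.6979 [wait]  node(2,2) S=178.1711 payoff=0.0000 vs cont=0.1627 → 0.1627 [wait]  ⇒ S*(2)=-
t_1: node(1,0) S=142.7413 payoff=0.0000 vs cont=4.3019 → 4.3019 [wait]  node(1,1) S=165.4785 payoff=0.0000 vs cont=0.7805 → 0.7805 [wait]  ⇒ S*(1)=-
t_0: node(0,0) S=153.6900 payoff=0.0000 vs cont=2.1911 → 2.1911 [wait]  ⇒ S*(0)=-

price = 2.1911
boundary = - - - 123.1284 114.3569 123.1284 114.3569
tree:
2.1911
4.3019 0.7805
8.2086 1.6979 0.1627
15.1116 3.6239 0.4028 0.0000
23.8831 7.5374 0.9968 0.0000 0.0000
32.0298 15.1116 2.4671 0.0000 0.0000 0.0000
39.5960 23.8831 6.1059 0.0000 0.0000 0.0000 0.0000
46.6233 32.0298 15.1116 0.0000 0.0000 0.0000 0.0000 0.0000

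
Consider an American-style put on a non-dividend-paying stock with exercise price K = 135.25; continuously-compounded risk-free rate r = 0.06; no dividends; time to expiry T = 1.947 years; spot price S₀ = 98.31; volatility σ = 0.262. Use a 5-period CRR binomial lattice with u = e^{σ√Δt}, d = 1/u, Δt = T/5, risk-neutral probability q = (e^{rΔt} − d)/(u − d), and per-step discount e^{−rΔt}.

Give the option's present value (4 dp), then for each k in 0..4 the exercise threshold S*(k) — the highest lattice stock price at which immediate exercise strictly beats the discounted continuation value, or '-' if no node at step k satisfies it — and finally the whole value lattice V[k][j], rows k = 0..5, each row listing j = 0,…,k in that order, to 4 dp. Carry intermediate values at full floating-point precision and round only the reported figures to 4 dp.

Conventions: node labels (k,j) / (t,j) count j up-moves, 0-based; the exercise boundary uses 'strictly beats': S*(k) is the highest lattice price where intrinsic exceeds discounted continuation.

price = 36.9400
boundary = 98.3100 83.4821 98.3100 83.4821 98.3100
tree:
36.9400
51.7679 23.1389
64.3593 36.9400 11.9883
75.0515 51.7679 21.5471 4.0856
84.1311 64.3593 36.9400 8.9208 0.0000
91.8413 75.0515 51.7679 19.4785 0.0000 0.0000

Δt=0.38940, u=1.17762, d=0.84917, q=0.53119, disc=e^(-rΔt)=0.97691
k=5 terminal: V=max(K-S,0) → 91.8413 75.0515 51.7679 19.4785 0.0000 0.0000
k=4: j=0 S=51.1189 intr=84.1311 cont=81.0078 V=84.1311[EX]; j=1 S=70.8907 intr=64.3593 cont=61.2359 V=64.3593[EX]; j=2 S=98.3100 intr=36.9400 cont=33.8166 V=36.9400[EX]; j=3 S=136.3346 intr=0.0000 cont=8.9208 V=8.9208[hold]; j=4 S=189.0663 intr=0.0000 cont=0.0000 V=0.0000[hold]  S*(4)=98.3100
k=3: j=0 S=60.1985 intr=75.0515 cont=71.9282 V=75.0515[EX]; j=1 S=83.4821 intr=51.7679 cont=48.6445 V=51.7679[EX]; j=2 S=115.7715 intr=19.4785 cont=21.5471 V=21.5471[hold]; j=3 S=160.5499 intr=0.0000 cont=4.0856 V=4.0856[hold]  S*(3)=83.4821
k=2: j=0 S=70.8907 intr=64.3593 cont=61.2359 V=64.3593[EX]; j=1 S=98.3100 intr=36.9400 cont=34.8901 V=36.9400[EX]; j=2 S=136.3346 intr=0.0000 cont=11.9883 V=11.9883[hold]  S*(2)=98.3100
k=1: j=0 S=83.4821 intr=51.7679 cont=48.6445 V=51.7679[EX]; j=1 S=115.7715 intr=19.4785 cont=23.1389 V=23.1389[hold]  S*(1)=83.4821
k=0: j=0 S=98.3100 intr=36.9400 cont=35.7162 V=36.9400[EX]  S*(0)=98.3100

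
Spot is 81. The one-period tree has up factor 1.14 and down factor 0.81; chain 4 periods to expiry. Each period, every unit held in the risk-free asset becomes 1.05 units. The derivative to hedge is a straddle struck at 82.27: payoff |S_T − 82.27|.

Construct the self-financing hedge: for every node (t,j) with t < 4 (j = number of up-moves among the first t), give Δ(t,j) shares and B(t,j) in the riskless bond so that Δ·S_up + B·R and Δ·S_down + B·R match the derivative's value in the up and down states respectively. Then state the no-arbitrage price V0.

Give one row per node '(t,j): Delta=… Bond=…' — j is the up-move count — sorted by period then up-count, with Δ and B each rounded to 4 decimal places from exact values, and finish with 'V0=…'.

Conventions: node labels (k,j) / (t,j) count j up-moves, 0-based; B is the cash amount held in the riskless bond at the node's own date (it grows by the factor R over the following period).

(0,0): Delta=0.4023 Bond=-10.4901
(1,0): Delta=-0.3382 Bond=37.5708
(1,1): Delta=0.5997 Bond=-29.2342
(2,0): Delta=-1.0000 Bond=74.6213
(2,1): Delta=-0.1618 Bond=26.2599
(2,2): Delta=0.8025 Bond=-52.0543
(3,0): Delta=-1.0000 Bond=78.3524
(3,1): Delta=-1.0000 Bond=78.3524
(3,2): Delta=0.0615 Bond=8.5306
(3,3): Delta=1.0000 Bond=-78.3524
V0=22.0995

The replicating-portfolio and risk-neutral prices coincide; use p* = (1.05−0.81)/(1.14−0.81) = 0.7273 for the latter.
At maturity the claim pays: V(4,0)=47.4022, V(4,1)=33.1967, V(4,2)=13.2039, V(4,3)=14.9341, V(4,4)=54.5358
Node (3,0) S=43.0467: V=(p*·33.1967+(1−p*)·47.4022)/1.05=35.3057; Δ=(33.1967−47.4022)/(49.0733−34.8678)=-1.0000; B=V−Δ·S=78.3524
Node (3,1) S=60.5843: V=(p*·13.2039+(1−p*)·33.1967)/1.05=17.7681; Δ=(13.2039−33.1967)/(69.0661−49.0733)=-1.0000; B=V−Δ·S=78.3524
Node (3,2) S=85.2668: V=(p*·14.9341+(1−p*)·13.2039)/1.05=13.7736; Δ=(14.9341−13.2039)/(97.2041−69.0661)=0.0615; B=V−Δ·S=8.5306
Node (3,3) S=120.0051: V=(p*·54.5358+(1−p*)·14.9341)/1.05=41.6527; Δ=(54.5358−14.9341)/(136.8058−97.2041)=1.0000; B=V−Δ·S=-78.3524
Node (2,0) S=53.1441: V=(p*·17.7681+(1−p*)·35.3057)/1.05=21.4772; Δ=(17.7681−35.3057)/(60.5843−43.0467)=-1.0000; B=V−Δ·S=74.6213
Node (2,1) S=74.7954: V=(p*·13.7736+(1−p*)·17.7681)/1.05=14.1552; Δ=(13.7736−17.7681)/(85.2668−60.5843)=-0.1618; B=V−Δ·S=26.2599
Node (2,2) S=105.2676: V=(p*·41.6527+(1−p*)·13.7736)/1.05=32.4279; Δ=(41.6527−13.7736)/(120.0051−85.2668)=0.8025; B=V−Δ·S=-52.0543
Node (1,0) S=65.6100: V=(p*·14.1552+(1−p*)·21.4772)/1.05=15.3830; Δ=(14.1552−21.4772)/(74.7954−53.1441)=-0.3382; B=V−Δ·S=37.5708
Node (1,1) S=92.3400: V=(p*·32.4279+(1−p*)·14.1552)/1.05=26.1376; Δ=(32.4279−14.1552)/(105.2676−74.7954)=0.5997; B=V−Δ·S=-29.2342
Node (0,0) S=81.0000: V=(p*·26.1376+(1−p*)·15.3830)/1.05=22.0995; Δ=(26.1376−15.3830)/(92.3400−65.6100)=0.4023; B=V−Δ·S=-10.4901
Verification: the root portfolio costs Δ(0,0)·S0 + B(0,0) = 22.0995, matching V0.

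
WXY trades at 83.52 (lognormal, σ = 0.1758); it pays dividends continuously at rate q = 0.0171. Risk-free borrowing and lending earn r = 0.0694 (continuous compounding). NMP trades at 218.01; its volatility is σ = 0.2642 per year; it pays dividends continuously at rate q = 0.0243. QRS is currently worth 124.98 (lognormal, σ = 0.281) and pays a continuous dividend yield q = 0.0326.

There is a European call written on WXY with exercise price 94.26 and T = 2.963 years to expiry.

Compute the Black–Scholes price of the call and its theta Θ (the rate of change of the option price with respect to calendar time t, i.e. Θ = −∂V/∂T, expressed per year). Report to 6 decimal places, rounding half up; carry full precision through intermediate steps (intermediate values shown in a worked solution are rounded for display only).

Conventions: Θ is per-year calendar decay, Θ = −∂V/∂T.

price = 10.774237
Θ = -3.322295

σ√T = 0.1758·√2.963 = 0.302611
d₁ = (ln(S/K) + (r−q+σ²/2)T) / (σ√T) = (ln(83.52/94.26) + (0.0694−0.0171+0.1758²/2)·2.963) / 0.302611 = (-0.120971 + 0.200752) / 0.302611 = 0.263641
d₂ = d₁ − σ√T = 0.263641 − 0.302611 = -0.038970
e^{−rT} = 0.814132
e^{−qT} = 0.950595
N(d₁) = 0.603972,  N(d₂) = 0.484457
Call price V = S·e^{−qT}·N(d₁) − K·e^{−rT}·N(d₂) = 47.951555 − 37.177318 = 10.774237
φ(d₁) = (1/√(2π))·e^{−d₁²/2} = 0.385316
Θ = −S·e^{−qT}·φ(d₁)·σ/(2√T) + q·S·e^{−qT}·N(d₁) − r·K·e^{−rT}·N(d₂) = −1.562161 + 0.819972 − 2.580106 = -3.322295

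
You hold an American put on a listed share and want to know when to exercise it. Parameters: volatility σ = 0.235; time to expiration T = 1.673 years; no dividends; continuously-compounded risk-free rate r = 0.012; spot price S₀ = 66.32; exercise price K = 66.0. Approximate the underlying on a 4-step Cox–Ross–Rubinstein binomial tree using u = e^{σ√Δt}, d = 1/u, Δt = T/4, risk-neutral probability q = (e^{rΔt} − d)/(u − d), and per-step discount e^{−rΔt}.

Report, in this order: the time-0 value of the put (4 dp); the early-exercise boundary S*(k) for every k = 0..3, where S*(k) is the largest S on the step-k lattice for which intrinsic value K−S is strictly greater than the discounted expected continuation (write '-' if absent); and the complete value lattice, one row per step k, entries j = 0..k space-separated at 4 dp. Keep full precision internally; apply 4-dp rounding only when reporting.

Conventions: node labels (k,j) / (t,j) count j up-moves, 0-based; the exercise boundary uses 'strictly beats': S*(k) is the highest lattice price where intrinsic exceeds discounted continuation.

price = 6.9080
boundary = - - 48.9369 56.9693
tree:
6.9080
11.0837 2.4309
17.0631 4.6853 0.0000
23.9629 9.0307 0.0000 0.0000
29.8899 17.0631 0.0000 0.0000 0.0000

params: Δt=0.41825 u=1.16414 d=0.85901 q=0.47857 e^(-rΔt)=0.99499
t_4 payoffs: 29.8899 17.0631 0.0000 0.0000 0.0000
t_3: node(3,0) S=42.0371 payoff=23.9629 vs cont=23.6325 → 23.9629 [stop]  node(3,1) S=56.9693 payoff=9.0307 vs cont=8.8527 → 9.0307 [stop]  node(3,2) S=77.2055 payoff=0.0000 vs cont=0.0000 → 0.0000 [wait]  node(3,3) S=104.6301 payoff=0.0000 vs cont=0.0000 → 0.0000 [wait]  ⇒ S*(3)=56.9693
t_2: node(2,0) S=48.9369 payoff=17.0631 vs cont=16.7327 → 17.0631 [stop]  node(2,1) S=66.3200 payoff=0.0000 vs cont=4.6853 → 4.6853 [wait]  node(2,2) S=89.8778 payoff=0.0000 vs cont=0.0000 → 0.0000 [wait]  ⇒ S*(2)=48.9369
t_1: node(1,0) S=56.9693 payoff=9.0307 vs cont=11.0837 → 11.0837 [wait]  node(1,1) S=77.2055 payoff=0.0000 vs cont=2.4309 → 2.4309 [wait]  ⇒ S*(1)=-
t_0: node(0,0) S=66.3200 payoff=0.0000 vs cont=6.9080 → 6.9080 [wait]  ⇒ S*(0)=-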